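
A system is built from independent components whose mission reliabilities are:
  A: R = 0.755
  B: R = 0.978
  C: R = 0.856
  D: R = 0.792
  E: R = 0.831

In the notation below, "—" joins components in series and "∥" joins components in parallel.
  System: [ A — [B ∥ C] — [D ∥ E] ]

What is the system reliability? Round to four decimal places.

0.7262

Parallel (B and C): 1 − (1 − 0.978000)(1 − 0.856000) = 0.996832
Parallel (D and E): 1 − (1 − 0.792000)(1 − 0.831000) = 0.964848
Series (A, [0.996832], and [0.964848]): 0.755000 × 0.996832 × 0.964848 = 0.7262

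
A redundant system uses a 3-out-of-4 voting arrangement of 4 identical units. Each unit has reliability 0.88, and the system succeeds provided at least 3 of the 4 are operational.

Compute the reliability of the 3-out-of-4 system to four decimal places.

R = Σ_{i=3}^{4} C(4,i) p^i (1−p)^{4−i} with p = 0.88
C(4,3)·0.88^3·0.12^1 = 0.327107
C(4,4)·0.88^4·0.12^0 = 0.599695
Sum = 0.9268

0.9268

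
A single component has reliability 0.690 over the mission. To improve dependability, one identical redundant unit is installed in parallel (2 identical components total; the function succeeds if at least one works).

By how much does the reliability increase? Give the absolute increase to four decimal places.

0.2139

R_before = 0.690
R_after = 1 − (1 − 0.690)^2 = 0.9039
ΔR = 0.9039 − 0.690 = 0.2139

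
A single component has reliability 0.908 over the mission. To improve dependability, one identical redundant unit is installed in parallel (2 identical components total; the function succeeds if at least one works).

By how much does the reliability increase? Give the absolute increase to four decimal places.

R_before = 0.908
R_after = 1 − (1 − 0.908)^2 = 0.9915
ΔR = 0.9915 − 0.908 = 0.0835

0.0835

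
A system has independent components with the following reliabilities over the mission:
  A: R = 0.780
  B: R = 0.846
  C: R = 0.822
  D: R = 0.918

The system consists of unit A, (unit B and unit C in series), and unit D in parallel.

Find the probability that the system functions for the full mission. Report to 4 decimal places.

Series (B and C): 0.846000 × 0.822000 = 0.695412
Parallel (A, [0.695412], and D): 1 − (1 − 0.780000)(1 − 0.695412)(1 − 0.918000) = 0.9945

0.9945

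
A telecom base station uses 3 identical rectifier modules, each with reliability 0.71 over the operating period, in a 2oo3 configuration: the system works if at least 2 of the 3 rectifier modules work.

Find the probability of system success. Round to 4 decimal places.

R = Σ_{i=2}^{3} C(3,i) p^i (1−p)^{3−i} with p = 0.71
C(3,2)·0.71^2·0.29^1 = 0.438567
C(3,3)·0.71^3·0.29^0 = 0.357911
Sum = 0.7965

0.7965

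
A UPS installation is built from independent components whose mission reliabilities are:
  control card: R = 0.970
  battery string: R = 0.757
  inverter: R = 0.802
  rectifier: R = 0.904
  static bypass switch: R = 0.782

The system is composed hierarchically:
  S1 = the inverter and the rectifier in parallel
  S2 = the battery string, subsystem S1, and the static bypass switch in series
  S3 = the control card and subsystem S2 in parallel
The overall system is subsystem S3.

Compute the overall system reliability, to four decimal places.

Parallel (inverter and rectifier): 1 − (1 − 0.802000)(1 − 0.904000) = 0.980992
Series (battery string, [0.980992], and static bypass switch): 0.757000 × 0.980992 × 0.782000 = 0.580722
Parallel (control card and [0.580722]): 1 − (1 − 0.970000)(1 − 0.580722) = 0.9874

0.9874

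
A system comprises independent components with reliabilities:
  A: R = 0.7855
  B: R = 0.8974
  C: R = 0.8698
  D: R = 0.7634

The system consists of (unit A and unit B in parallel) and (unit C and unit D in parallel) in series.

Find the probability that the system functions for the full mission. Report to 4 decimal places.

0.9479

Parallel (A and B): 1 − (1 − 0.785500)(1 − 0.897400) = 0.977992
Parallel (C and D): 1 − (1 − 0.869800)(1 − 0.763400) = 0.969195
Series ([0.977992] and [0.969195]): 0.977992 × 0.969195 = 0.9479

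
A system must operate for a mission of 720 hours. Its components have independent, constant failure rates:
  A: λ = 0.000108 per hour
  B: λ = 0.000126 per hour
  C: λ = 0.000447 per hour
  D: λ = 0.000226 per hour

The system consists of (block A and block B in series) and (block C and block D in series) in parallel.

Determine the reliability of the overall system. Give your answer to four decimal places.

R(A) = exp(−0.000108 × 720) = 0.925186
R(B) = exp(−0.000126 × 720) = 0.913273
R(C) = exp(−0.000447 × 720) = 0.724814
R(D) = exp(−0.000226 × 720) = 0.849829
Series (A and B): 0.925186 × 0.913273 = 0.844947
Series (C and D): 0.724814 × 0.849829 = 0.615968
Parallel ([0.844947] and [0.615968]): 1 − (1 − 0.844947)(1 − 0.615968) = 0.9405

0.9405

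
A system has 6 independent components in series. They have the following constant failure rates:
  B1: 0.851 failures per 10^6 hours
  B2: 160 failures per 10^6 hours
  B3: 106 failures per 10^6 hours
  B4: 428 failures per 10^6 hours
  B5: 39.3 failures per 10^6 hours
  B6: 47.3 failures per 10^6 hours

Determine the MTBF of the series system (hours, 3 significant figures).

Series of exponential components: λ_sys = Σ λ_i
λ_sys = 0.000000851 + 0.000160 + 0.000106 + 0.000428 + 0.0000393 + 0.0000473 = 7.8145e-04 /h
MTBF = 1 / λ_sys = 1280 h

1280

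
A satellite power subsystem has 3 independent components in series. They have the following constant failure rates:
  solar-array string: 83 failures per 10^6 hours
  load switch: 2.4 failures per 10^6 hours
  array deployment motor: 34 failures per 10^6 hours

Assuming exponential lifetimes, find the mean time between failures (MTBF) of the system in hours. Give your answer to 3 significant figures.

8380

Series of exponential components: λ_sys = Σ λ_i
λ_sys = 0.000083 + 0.0000024 + 0.000034 = 1.1940e-04 /h
MTBF = 1 / λ_sys = 8380 h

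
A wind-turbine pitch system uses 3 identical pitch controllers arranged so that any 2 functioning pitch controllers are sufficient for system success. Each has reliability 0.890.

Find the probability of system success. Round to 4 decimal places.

0.9664

R = Σ_{i=2}^{3} C(3,i) p^i (1−p)^{3−i} with p = 0.890
C(3,2)·0.890^2·0.110^1 = 0.261393
C(3,3)·0.890^3·0.110^0 = 0.704969
Sum = 0.9664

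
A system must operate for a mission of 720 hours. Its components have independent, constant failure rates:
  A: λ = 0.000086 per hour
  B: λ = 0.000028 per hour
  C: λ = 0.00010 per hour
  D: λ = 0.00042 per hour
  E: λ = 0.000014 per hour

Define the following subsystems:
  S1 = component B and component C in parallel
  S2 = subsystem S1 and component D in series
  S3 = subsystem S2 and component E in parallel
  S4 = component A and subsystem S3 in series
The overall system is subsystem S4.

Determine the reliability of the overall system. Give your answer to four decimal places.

R(A) = exp(−0.000086 × 720) = 0.939958
R(B) = exp(−0.000028 × 720) = 0.980042
R(C) = exp(−0.00010 × 720) = 0.930531
R(D) = exp(−0.00042 × 720) = 0.739042
R(E) = exp(−0.000014 × 720) = 0.989971
Parallel (B and C): 1 − (1 − 0.980042)(1 − 0.930531) = 0.998614
Series ([0.998614] and D): 0.998614 × 0.739042 = 0.738018
Parallel ([0.738018] and E): 1 − (1 − 0.738018)(1 − 0.989971) = 0.997373
Series (A and [0.997373]): 0.939958 × 0.997373 = 0.9375

0.9375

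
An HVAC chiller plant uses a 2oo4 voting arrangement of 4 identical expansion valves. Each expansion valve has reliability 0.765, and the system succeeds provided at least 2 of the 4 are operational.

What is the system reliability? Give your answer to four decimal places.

R = Σ_{i=2}^{4} C(4,i) p^i (1−p)^{4−i} with p = 0.765
C(4,2)·0.765^2·0.235^2 = 0.193914
C(4,3)·0.765^3·0.235^1 = 0.420835
C(4,4)·0.765^4·0.235^0 = 0.342488
Sum = 0.9572

0.9572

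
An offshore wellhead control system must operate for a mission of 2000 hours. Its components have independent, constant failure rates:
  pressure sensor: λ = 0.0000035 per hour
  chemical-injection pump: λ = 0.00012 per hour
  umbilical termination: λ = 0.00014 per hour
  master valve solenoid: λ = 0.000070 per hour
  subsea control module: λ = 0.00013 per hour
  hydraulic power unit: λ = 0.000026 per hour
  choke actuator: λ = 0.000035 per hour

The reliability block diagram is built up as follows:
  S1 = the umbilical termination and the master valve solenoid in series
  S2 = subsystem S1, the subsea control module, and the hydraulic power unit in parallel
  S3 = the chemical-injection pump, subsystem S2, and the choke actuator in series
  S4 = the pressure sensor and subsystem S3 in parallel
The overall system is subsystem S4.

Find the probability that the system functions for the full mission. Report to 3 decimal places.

R(pressure sensor) = exp(−0.0000035 × 2000) = 0.99302
R(chemical-injection pump) = exp(−0.00012 × 2000) = 0.78663
R(umbilical termination) = exp(−0.00014 × 2000) = 0.75578
R(master valve solenoid) = exp(−0.000070 × 2000) = 0.86936
R(subsea control module) = exp(−0.00013 × 2000) = 0.77105
R(hydraulic power unit) = exp(−0.000026 × 2000) = 0.94933
R(choke actuator) = exp(−0.000035 × 2000) = 0.93239
Series (umbilical termination and master valve solenoid): 0.75578 × 0.86936 = 0.65704
Parallel ([0.65704], subsea control module, and hydraulic power unit): 1 − (1 − 0.65704)(1 − 0.77105)(1 − 0.94933) = 0.99602
Series (chemical-injection pump, [0.99602], and choke actuator): 0.78663 × 0.99602 × 0.93239 = 0.73053
Parallel (pressure sensor and [0.73053]): 1 − (1 − 0.99302)(1 − 0.73053) = 0.998

0.998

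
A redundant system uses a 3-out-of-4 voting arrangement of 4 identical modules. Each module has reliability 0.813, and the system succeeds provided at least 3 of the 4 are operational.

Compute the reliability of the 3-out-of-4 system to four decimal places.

R = Σ_{i=3}^{4} C(4,i) p^i (1−p)^{4−i} with p = 0.813
C(4,3)·0.813^3·0.187^1 = 0.401951
C(4,4)·0.813^4·0.187^0 = 0.436880
Sum = 0.8388

0.8388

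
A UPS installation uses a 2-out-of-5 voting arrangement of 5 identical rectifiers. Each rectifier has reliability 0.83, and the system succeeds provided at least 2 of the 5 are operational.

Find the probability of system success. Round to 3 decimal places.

R = Σ_{i=2}^{5} C(5,i) p^i (1−p)^{5−i} with p = 0.83
C(5,2)·0.83^2·0.17^3 = 0.03385
C(5,3)·0.83^3·0.17^2 = 0.16525
C(5,4)·0.83^4·0.17^1 = 0.40340
C(5,5)·0.83^5·0.17^0 = 0.39390
Sum = 0.996

0.996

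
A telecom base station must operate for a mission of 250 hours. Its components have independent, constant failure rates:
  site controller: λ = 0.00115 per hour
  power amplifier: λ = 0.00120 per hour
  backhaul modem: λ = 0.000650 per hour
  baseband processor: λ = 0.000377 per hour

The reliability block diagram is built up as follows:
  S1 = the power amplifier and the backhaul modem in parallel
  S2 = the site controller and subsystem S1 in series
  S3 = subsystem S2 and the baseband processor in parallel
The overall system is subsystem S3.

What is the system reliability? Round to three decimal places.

R(site controller) = exp(−0.00115 × 250) = 0.75014
R(power amplifier) = exp(−0.00120 × 250) = 0.74082
R(backhaul modem) = exp(−0.000650 × 250) = 0.85002
R(baseband processor) = exp(−0.000377 × 250) = 0.91006
Parallel (power amplifier and backhaul modem): 1 − (1 − 0.74082)(1 − 0.85002) = 0.96113
Series (site controller and [0.96113]): 0.75014 × 0.96113 = 0.72098
Parallel ([0.72098] and baseband processor): 1 − (1 − 0.72098)(1 − 0.91006) = 0.975

0.975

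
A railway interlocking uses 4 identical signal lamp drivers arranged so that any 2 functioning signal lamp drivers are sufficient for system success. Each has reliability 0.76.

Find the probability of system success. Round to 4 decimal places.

0.9547

R = Σ_{i=2}^{4} C(4,i) p^i (1−p)^{4−i} with p = 0.76
C(4,2)·0.76^2·0.24^2 = 0.199619
C(4,3)·0.76^3·0.24^1 = 0.421417
C(4,4)·0.76^4·0.24^0 = 0.333622
Sum = 0.9547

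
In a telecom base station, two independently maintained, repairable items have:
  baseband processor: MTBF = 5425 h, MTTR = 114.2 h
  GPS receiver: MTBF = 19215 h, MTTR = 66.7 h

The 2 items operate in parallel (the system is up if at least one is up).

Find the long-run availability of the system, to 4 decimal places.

A(baseband processor) = MTBF/(MTBF+MTTR) = 5425/(5425+114.2) = 0.979383
A(GPS receiver) = MTBF/(MTBF+MTTR) = 19215/(19215+66.7) = 0.996541
Parallel availability: 1 − (1 − 0.979383)(1 − 0.996541) = 0.9999

0.9999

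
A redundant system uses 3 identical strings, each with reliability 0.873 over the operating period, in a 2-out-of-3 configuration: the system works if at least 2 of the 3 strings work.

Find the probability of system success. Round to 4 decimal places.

R = Σ_{i=2}^{3} C(3,i) p^i (1−p)^{3−i} with p = 0.873
C(3,2)·0.873^2·0.127^1 = 0.290371
C(3,3)·0.873^3·0.127^0 = 0.665339
Sum = 0.9557

0.9557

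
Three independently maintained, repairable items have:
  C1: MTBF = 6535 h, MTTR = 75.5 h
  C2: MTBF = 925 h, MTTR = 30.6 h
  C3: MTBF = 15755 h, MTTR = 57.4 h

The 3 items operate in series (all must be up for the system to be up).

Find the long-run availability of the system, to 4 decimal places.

A(C1) = MTBF/(MTBF+MTTR) = 6535/(6535+75.5) = 0.988579
A(C2) = MTBF/(MTBF+MTTR) = 925/(925+30.6) = 0.967978
A(C3) = MTBF/(MTBF+MTTR) = 15755/(15755+57.4) = 0.996370
Series availability: 0.988579 × 0.967978 × 0.996370 = 0.9534

0.9534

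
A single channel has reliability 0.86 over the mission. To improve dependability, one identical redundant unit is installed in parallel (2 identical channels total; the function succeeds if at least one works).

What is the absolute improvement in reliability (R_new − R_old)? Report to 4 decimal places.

0.1204

R_before = 0.86
R_after = 1 − (1 − 0.86)^2 = 0.9804
ΔR = 0.9804 − 0.86 = 0.1204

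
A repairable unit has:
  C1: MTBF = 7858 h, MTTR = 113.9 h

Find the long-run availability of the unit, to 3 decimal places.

0.986

A(C1) = MTBF/(MTBF+MTTR) = 7858/(7858+113.9) = 0.986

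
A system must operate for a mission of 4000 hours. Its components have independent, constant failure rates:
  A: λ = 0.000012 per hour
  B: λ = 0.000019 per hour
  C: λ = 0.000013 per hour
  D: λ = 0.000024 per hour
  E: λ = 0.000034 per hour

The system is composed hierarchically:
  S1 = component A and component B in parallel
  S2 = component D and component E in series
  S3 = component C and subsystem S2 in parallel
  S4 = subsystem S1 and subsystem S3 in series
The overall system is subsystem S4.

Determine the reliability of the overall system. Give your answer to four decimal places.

R(A) = exp(−0.000012 × 4000) = 0.953134
R(B) = exp(−0.000019 × 4000) = 0.926816
R(C) = exp(−0.000013 × 4000) = 0.949329
R(D) = exp(−0.000024 × 4000) = 0.908464
R(E) = exp(−0.000034 × 4000) = 0.872843
Parallel (A and B): 1 − (1 − 0.953134)(1 − 0.926816) = 0.996570
Series (D and E): 0.908464 × 0.872843 = 0.792946
Parallel (C and [0.792946]): 1 − (1 − 0.949329)(1 − 0.792946) = 0.989508
Series ([0.996570] and [0.989508]): 0.996570 × 0.989508 = 0.9861

0.9861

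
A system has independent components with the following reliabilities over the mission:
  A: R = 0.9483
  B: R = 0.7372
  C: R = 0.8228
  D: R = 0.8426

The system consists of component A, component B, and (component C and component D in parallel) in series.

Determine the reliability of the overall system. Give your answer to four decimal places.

Parallel (C and D): 1 − (1 − 0.822800)(1 − 0.842600) = 0.972109
Series (A, B, and [0.972109]): 0.948300 × 0.737200 × 0.972109 = 0.6796

0.6796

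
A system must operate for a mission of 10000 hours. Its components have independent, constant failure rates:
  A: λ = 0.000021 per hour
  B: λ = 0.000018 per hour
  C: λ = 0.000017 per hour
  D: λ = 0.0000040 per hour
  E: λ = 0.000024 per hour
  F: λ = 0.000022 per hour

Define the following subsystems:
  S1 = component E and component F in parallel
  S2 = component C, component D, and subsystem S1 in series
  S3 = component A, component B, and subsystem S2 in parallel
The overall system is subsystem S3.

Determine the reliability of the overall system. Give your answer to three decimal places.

0.993

R(A) = exp(−0.000021 × 10000) = 0.81058
R(B) = exp(−0.000018 × 10000) = 0.83527
R(C) = exp(−0.000017 × 10000) = 0.84366
R(D) = exp(−0.0000040 × 10000) = 0.96079
R(E) = exp(−0.000024 × 10000) = 0.78663
R(F) = exp(−0.000022 × 10000) = 0.80252
Parallel (E and F): 1 − (1 − 0.78663)(1 − 0.80252) = 0.95786
Series (C, D, and [0.95786]): 0.84366 × 0.96079 × 0.95786 = 0.77642
Parallel (A, B, and [0.77642]): 1 − (1 − 0.81058)(1 − 0.83527)(1 − 0.77642) = 0.993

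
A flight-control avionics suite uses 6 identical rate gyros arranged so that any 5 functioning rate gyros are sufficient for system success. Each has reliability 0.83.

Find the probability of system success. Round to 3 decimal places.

R = Σ_{i=5}^{6} C(6,i) p^i (1−p)^{6−i} with p = 0.83
C(6,5)·0.83^5·0.17^1 = 0.40178
C(6,6)·0.83^6·0.17^0 = 0.32694
Sum = 0.729

0.729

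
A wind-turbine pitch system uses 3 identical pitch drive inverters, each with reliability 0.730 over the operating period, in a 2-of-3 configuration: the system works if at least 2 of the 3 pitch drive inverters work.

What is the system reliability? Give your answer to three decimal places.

R = Σ_{i=2}^{3} C(3,i) p^i (1−p)^{3−i} with p = 0.730
C(3,2)·0.730^2·0.270^1 = 0.43165
C(3,3)·0.730^3·0.270^0 = 0.38902
Sum = 0.821

0.821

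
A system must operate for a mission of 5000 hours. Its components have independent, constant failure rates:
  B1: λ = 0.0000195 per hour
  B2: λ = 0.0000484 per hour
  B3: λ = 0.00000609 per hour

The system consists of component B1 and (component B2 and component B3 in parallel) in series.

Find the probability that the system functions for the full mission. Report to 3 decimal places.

R(B1) = exp(−0.0000195 × 5000) = 0.90710
R(B2) = exp(−0.0000484 × 5000) = 0.78506
R(B3) = exp(−0.00000609 × 5000) = 0.97001
Parallel (B2 and B3): 1 − (1 − 0.78506)(1 − 0.97001) = 0.99355
Series (B1 and [0.99355]): 0.90710 × 0.99355 = 0.901

0.901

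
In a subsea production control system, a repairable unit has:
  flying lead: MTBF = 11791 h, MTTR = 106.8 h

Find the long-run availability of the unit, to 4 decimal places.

A(flying lead) = MTBF/(MTBF+MTTR) = 11791/(11791+106.8) = 0.9910

0.9910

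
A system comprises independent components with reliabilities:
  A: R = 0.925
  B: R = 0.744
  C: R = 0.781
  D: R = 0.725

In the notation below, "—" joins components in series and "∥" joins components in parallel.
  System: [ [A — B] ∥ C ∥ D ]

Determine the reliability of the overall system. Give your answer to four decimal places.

0.9812

Series (A and B): 0.925000 × 0.744000 = 0.688200
Parallel ([0.688200], C, and D): 1 − (1 − 0.688200)(1 − 0.781000)(1 − 0.725000) = 0.9812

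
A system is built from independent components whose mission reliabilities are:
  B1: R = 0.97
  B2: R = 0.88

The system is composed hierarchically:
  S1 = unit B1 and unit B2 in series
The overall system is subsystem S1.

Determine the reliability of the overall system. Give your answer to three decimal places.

0.854

Series (B1 and B2): 0.97000 × 0.88000 = 0.854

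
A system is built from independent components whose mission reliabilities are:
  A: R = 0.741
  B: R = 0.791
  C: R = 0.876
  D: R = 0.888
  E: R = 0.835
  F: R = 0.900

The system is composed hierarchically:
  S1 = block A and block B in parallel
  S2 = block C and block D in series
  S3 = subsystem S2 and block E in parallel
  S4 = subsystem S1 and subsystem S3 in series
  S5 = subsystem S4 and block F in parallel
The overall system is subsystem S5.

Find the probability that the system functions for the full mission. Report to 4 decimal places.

Parallel (A and B): 1 − (1 − 0.741000)(1 − 0.791000) = 0.945869
Series (C and D): 0.876000 × 0.888000 = 0.777888
Parallel ([0.777888] and E): 1 − (1 − 0.777888)(1 − 0.835000) = 0.963352
Series ([0.945869] and [0.963352]): 0.945869 × 0.963352 = 0.911205
Parallel ([0.911205] and F): 1 − (1 − 0.911205)(1 − 0.900000) = 0.9911

0.9911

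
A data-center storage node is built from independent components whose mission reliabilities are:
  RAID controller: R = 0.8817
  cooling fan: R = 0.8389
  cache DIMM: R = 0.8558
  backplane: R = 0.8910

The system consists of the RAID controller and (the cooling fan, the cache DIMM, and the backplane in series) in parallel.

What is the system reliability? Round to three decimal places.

0.957

Series (cooling fan, cache DIMM, and backplane): 0.83890 × 0.85580 × 0.89100 = 0.63968
Parallel (RAID controller and [0.63968]): 1 − (1 − 0.88170)(1 − 0.63968) = 0.957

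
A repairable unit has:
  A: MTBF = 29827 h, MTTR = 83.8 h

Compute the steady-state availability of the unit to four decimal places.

A(A) = MTBF/(MTBF+MTTR) = 29827/(29827+83.8) = 0.9972

0.9972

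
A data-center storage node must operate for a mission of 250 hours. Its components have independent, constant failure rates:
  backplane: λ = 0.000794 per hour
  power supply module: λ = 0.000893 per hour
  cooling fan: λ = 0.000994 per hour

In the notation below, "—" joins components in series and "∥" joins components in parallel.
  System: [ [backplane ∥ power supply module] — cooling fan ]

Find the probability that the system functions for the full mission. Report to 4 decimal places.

R(backplane) = exp(−0.000794 × 250) = 0.819960
R(power supply module) = exp(−0.000893 × 250) = 0.799915
R(cooling fan) = exp(−0.000994 × 250) = 0.779970
Parallel (backplane and power supply module): 1 − (1 − 0.819960)(1 − 0.799915) = 0.963977
Series ([0.963977] and cooling fan): 0.963977 × 0.779970 = 0.7519

0.7519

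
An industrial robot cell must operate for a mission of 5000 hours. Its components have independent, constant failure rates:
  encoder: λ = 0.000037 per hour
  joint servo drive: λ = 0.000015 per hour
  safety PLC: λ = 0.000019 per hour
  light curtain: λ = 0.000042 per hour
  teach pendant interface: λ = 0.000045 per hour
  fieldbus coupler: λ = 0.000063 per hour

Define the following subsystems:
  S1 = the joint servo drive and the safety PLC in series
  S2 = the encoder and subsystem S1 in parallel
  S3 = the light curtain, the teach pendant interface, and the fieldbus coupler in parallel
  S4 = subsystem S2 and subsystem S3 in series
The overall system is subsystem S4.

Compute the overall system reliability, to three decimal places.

R(encoder) = exp(−0.000037 × 5000) = 0.83110
R(joint servo drive) = exp(−0.000015 × 5000) = 0.92774
R(safety PLC) = exp(−0.000019 × 5000) = 0.90937
R(light curtain) = exp(−0.000042 × 5000) = 0.81058
R(teach pendant interface) = exp(−0.000045 × 5000) = 0.79852
R(fieldbus coupler) = exp(−0.000063 × 5000) = 0.72979
Series (joint servo drive and safety PLC): 0.92774 × 0.90937 = 0.84366
Parallel (encoder and [0.84366]): 1 − (1 − 0.83110)(1 − 0.84366) = 0.97359
Parallel (light curtain, teach pendant interface, and fieldbus coupler): 1 − (1 − 0.81058)(1 − 0.79852)(1 − 0.72979) = 0.98969
Series ([0.97359] and [0.98969]): 0.97359 × 0.98969 = 0.964

0.964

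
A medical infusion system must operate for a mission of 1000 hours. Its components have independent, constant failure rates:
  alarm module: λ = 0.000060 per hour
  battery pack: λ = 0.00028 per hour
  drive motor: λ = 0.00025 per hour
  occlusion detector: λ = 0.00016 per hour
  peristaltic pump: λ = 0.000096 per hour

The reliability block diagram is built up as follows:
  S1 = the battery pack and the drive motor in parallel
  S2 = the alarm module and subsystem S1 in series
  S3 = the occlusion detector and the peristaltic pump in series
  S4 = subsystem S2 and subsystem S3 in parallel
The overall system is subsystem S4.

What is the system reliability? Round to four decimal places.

R(alarm module) = exp(−0.000060 × 1000) = 0.941765
R(battery pack) = exp(−0.00028 × 1000) = 0.755784
R(drive motor) = exp(−0.00025 × 1000) = 0.778801
R(occlusion detector) = exp(−0.00016 × 1000) = 0.852144
R(peristaltic pump) = exp(−0.000096 × 1000) = 0.908464
Parallel (battery pack and drive motor): 1 − (1 − 0.755784)(1 − 0.778801) = 0.945980
Series (alarm module and [0.945980]): 0.941765 × 0.945980 = 0.890891
Series (occlusion detector and peristaltic pump): 0.852144 × 0.908464 = 0.774142
Parallel ([0.890891] and [0.774142]): 1 − (1 − 0.890891)(1 − 0.774142) = 0.9754

0.9754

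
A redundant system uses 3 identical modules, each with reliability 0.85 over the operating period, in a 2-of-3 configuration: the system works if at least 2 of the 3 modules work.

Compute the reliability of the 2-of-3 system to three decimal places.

0.939

R = Σ_{i=2}^{3} C(3,i) p^i (1−p)^{3−i} with p = 0.85
C(3,2)·0.85^2·0.15^1 = 0.32513
C(3,3)·0.85^3·0.15^0 = 0.61413
Sum = 0.939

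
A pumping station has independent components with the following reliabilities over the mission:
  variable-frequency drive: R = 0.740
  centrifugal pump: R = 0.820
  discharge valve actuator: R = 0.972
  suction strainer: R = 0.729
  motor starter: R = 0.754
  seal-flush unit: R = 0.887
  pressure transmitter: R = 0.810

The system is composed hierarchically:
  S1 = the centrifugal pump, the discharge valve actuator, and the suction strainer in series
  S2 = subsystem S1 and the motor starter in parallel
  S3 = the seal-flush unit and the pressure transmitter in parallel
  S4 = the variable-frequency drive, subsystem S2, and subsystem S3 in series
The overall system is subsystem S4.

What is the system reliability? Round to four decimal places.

0.6495

Series (centrifugal pump, discharge valve actuator, and suction strainer): 0.820000 × 0.972000 × 0.729000 = 0.581042
Parallel ([0.581042] and motor starter): 1 − (1 − 0.581042)(1 − 0.754000) = 0.896936
Parallel (seal-flush unit and pressure transmitter): 1 − (1 − 0.887000)(1 − 0.810000) = 0.978530
Series (variable-frequency drive, [0.896936], and [0.978530]): 0.740000 × 0.896936 × 0.978530 = 0.6495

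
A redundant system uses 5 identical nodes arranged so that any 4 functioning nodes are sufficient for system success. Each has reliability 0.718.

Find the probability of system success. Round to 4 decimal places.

0.5655

R = Σ_{i=4}^{5} C(5,i) p^i (1−p)^{5−i} with p = 0.718
C(5,4)·0.718^4·0.282^1 = 0.374729
C(5,5)·0.718^5·0.282^0 = 0.190819
Sum = 0.5655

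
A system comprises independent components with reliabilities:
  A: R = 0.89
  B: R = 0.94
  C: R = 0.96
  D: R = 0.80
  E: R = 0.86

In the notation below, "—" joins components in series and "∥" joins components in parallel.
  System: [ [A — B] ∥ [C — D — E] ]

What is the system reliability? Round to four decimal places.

0.9445

Series (A and B): 0.890000 × 0.940000 = 0.836600
Series (C, D, and E): 0.960000 × 0.800000 × 0.860000 = 0.660480
Parallel ([0.836600] and [0.660480]): 1 − (1 − 0.836600)(1 − 0.660480) = 0.9445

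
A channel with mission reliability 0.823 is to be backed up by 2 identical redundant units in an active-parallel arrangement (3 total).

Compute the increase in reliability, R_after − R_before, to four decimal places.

0.1715

R_before = 0.823
R_after = 1 − (1 − 0.823)^3 = 0.9945
ΔR = 0.9945 − 0.823 = 0.1715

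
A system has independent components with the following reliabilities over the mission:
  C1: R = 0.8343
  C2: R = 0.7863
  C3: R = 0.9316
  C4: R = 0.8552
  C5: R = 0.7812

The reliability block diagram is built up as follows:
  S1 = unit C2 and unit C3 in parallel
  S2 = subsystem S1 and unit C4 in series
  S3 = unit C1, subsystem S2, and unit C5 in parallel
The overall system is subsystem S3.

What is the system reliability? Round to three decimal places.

0.994

Parallel (C2 and C3): 1 − (1 − 0.78630)(1 − 0.93160) = 0.98538
Series ([0.98538] and C4): 0.98538 × 0.85520 = 0.84270
Parallel (C1, [0.84270], and C5): 1 − (1 − 0.83430)(1 − 0.84270)(1 − 0.78120) = 0.994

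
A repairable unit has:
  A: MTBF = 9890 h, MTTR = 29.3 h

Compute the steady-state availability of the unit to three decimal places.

A(A) = MTBF/(MTBF+MTTR) = 9890/(9890+29.3) = 0.997

0.997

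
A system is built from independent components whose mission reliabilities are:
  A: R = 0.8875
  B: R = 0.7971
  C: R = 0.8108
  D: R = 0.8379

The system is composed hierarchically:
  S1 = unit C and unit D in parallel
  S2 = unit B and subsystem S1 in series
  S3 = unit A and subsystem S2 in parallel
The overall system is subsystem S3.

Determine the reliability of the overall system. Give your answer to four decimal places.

Parallel (C and D): 1 − (1 − 0.810800)(1 − 0.837900) = 0.969331
Series (B and [0.969331]): 0.797100 × 0.969331 = 0.772654
Parallel (A and [0.772654]): 1 − (1 − 0.887500)(1 − 0.772654) = 0.9744

0.9744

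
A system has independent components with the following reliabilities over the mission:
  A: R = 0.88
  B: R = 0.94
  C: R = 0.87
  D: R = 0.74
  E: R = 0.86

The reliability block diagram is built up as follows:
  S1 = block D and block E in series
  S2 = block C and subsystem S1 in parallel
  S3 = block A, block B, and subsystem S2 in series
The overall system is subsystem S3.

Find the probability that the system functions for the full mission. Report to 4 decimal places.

0.7881

Series (D and E): 0.740000 × 0.860000 = 0.636400
Parallel (C and [0.636400]): 1 − (1 − 0.870000)(1 − 0.636400) = 0.952732
Series (A, B, and [0.952732]): 0.880000 × 0.940000 × 0.952732 = 0.7881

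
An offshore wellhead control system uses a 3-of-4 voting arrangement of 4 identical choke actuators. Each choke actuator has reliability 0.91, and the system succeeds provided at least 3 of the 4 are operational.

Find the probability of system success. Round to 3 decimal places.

R = Σ_{i=3}^{4} C(4,i) p^i (1−p)^{4−i} with p = 0.91
C(4,3)·0.91^3·0.09^1 = 0.27129
C(4,4)·0.91^4·0.09^0 = 0.68575
Sum = 0.957

0.957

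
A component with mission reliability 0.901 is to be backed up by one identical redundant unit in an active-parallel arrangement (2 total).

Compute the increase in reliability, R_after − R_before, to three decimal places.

R_before = 0.901
R_after = 1 − (1 − 0.901)^2 = 0.990
ΔR = 0.990 − 0.901 = 0.089

0.089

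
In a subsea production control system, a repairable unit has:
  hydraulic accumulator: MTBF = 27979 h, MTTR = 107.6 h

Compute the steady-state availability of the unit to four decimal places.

0.9962

A(hydraulic accumulator) = MTBF/(MTBF+MTTR) = 27979/(27979+107.6) = 0.9962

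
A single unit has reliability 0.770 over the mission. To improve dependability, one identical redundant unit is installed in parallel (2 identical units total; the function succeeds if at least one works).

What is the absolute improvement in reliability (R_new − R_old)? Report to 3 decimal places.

0.177

R_before = 0.770
R_after = 1 − (1 − 0.770)^2 = 0.947
ΔR = 0.947 − 0.770 = 0.177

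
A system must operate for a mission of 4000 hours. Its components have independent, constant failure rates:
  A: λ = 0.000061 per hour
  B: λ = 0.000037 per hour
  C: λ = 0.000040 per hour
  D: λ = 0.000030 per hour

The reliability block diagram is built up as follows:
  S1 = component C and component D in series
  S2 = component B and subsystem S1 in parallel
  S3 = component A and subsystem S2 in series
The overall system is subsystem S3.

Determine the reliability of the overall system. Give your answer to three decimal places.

0.757

R(A) = exp(−0.000061 × 4000) = 0.78349
R(B) = exp(−0.000037 × 4000) = 0.86243
R(C) = exp(−0.000040 × 4000) = 0.85214
R(D) = exp(−0.000030 × 4000) = 0.88692
Series (C and D): 0.85214 × 0.88692 = 0.75578
Parallel (B and [0.75578]): 1 − (1 − 0.86243)(1 − 0.75578) = 0.96640
Series (A and [0.96640]): 0.78349 × 0.96640 = 0.757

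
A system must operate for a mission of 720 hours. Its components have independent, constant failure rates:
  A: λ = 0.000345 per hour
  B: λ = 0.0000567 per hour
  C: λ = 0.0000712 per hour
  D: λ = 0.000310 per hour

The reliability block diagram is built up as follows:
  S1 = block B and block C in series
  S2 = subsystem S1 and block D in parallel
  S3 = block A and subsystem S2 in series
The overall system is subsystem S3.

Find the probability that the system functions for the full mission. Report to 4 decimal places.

R(A) = exp(−0.000345 × 720) = 0.780048
R(B) = exp(−0.0000567 × 720) = 0.959998
R(C) = exp(−0.0000712 × 720) = 0.950028
R(D) = exp(−0.000310 × 720) = 0.799955
Series (B and C): 0.959998 × 0.950028 = 0.912025
Parallel ([0.912025] and D): 1 − (1 − 0.912025)(1 − 0.799955) = 0.982401
Series (A and [0.982401]): 0.780048 × 0.982401 = 0.7663

0.7663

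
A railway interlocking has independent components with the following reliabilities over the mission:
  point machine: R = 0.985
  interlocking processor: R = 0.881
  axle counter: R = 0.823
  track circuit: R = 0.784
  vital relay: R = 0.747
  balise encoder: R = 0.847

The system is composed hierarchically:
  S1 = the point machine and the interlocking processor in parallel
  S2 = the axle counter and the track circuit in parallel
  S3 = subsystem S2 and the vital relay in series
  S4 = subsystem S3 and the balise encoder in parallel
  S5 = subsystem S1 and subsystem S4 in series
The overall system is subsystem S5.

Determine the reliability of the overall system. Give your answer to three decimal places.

0.955

Parallel (point machine and interlocking processor): 1 − (1 − 0.98500)(1 − 0.88100) = 0.99822
Parallel (axle counter and track circuit): 1 − (1 − 0.82300)(1 − 0.78400) = 0.96177
Series ([0.96177] and vital relay): 0.96177 × 0.74700 = 0.71844
Parallel ([0.71844] and balise encoder): 1 − (1 − 0.71844)(1 − 0.84700) = 0.95692
Series ([0.99822] and [0.95692]): 0.99822 × 0.95692 = 0.955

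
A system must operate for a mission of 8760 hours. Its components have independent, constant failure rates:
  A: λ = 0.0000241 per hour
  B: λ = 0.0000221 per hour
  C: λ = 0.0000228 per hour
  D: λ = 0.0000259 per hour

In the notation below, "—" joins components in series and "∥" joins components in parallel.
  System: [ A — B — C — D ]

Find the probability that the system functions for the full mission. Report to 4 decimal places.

0.4355

R(A) = exp(−0.0000241 × 8760) = 0.809680
R(B) = exp(−0.0000221 × 8760) = 0.823991
R(C) = exp(−0.0000228 × 8760) = 0.818953
R(D) = exp(−0.0000259 × 8760) = 0.797013
Series (A, B, C, and D): 0.809680 × 0.823991 × 0.818953 × 0.797013 = 0.4355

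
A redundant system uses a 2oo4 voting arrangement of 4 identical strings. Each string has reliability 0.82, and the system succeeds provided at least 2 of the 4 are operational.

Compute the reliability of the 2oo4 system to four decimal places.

R = Σ_{i=2}^{4} C(4,i) p^i (1−p)^{4−i} with p = 0.82
C(4,2)·0.82^2·0.18^2 = 0.130715
C(4,3)·0.82^3·0.18^1 = 0.396985
C(4,4)·0.82^4·0.18^0 = 0.452122
Sum = 0.9798

0.9798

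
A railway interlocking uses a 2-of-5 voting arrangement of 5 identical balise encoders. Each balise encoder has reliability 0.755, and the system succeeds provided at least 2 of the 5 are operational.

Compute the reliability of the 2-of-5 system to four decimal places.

0.9855

R = Σ_{i=2}^{5} C(5,i) p^i (1−p)^{5−i} with p = 0.755
C(5,2)·0.755^2·0.245^3 = 0.083829
C(5,3)·0.755^3·0.245^2 = 0.258329
C(5,4)·0.755^4·0.245^1 = 0.398037
C(5,5)·0.755^5·0.245^0 = 0.245321
Sum = 0.9855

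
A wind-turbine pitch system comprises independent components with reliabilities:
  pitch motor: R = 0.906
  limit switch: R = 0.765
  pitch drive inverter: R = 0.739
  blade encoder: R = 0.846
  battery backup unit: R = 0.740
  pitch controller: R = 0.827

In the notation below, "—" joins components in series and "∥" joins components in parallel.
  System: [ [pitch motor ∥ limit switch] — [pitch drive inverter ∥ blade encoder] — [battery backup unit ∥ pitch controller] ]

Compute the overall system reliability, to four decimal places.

Parallel (pitch motor and limit switch): 1 − (1 − 0.906000)(1 − 0.765000) = 0.977910
Parallel (pitch drive inverter and blade encoder): 1 − (1 − 0.739000)(1 − 0.846000) = 0.959806
Parallel (battery backup unit and pitch controller): 1 − (1 − 0.740000)(1 − 0.827000) = 0.955020
Series ([0.977910], [0.959806], and [0.955020]): 0.977910 × 0.959806 × 0.955020 = 0.8964

0.8964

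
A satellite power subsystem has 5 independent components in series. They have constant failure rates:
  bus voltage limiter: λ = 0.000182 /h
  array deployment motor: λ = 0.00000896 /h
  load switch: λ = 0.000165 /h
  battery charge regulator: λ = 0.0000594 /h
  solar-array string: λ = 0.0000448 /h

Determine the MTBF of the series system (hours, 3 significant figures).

2170

Series of exponential components: λ_sys = Σ λ_i
λ_sys = 0.000182 + 0.00000896 + 0.000165 + 0.0000594 + 0.0000448 = 4.6016e-04 /h
MTBF = 1 / λ_sys = 2170 h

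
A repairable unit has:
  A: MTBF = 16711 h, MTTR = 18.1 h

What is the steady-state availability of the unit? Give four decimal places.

0.9989

A(A) = MTBF/(MTBF+MTTR) = 16711/(16711+18.1) = 0.9989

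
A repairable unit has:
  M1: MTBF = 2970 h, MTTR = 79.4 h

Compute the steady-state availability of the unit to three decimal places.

A(M1) = MTBF/(MTBF+MTTR) = 2970/(2970+79.4) = 0.974

0.974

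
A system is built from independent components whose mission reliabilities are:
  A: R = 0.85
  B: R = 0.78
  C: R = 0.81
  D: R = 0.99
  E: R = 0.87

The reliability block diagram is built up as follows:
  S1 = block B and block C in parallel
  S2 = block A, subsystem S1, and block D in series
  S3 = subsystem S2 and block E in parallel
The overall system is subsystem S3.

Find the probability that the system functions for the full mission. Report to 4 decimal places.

Parallel (B and C): 1 − (1 − 0.780000)(1 − 0.810000) = 0.958200
Series (A, [0.958200], and D): 0.850000 × 0.958200 × 0.990000 = 0.806325
Parallel ([0.806325] and E): 1 − (1 − 0.806325)(1 − 0.870000) = 0.9748

0.9748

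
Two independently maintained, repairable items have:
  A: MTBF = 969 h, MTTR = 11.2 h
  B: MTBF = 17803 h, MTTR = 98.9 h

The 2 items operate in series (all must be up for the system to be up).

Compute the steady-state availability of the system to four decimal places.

0.9831

A(A) = MTBF/(MTBF+MTTR) = 969/(969+11.2) = 0.988574
A(B) = MTBF/(MTBF+MTTR) = 17803/(17803+98.9) = 0.994475
Series availability: 0.988574 × 0.994475 = 0.9831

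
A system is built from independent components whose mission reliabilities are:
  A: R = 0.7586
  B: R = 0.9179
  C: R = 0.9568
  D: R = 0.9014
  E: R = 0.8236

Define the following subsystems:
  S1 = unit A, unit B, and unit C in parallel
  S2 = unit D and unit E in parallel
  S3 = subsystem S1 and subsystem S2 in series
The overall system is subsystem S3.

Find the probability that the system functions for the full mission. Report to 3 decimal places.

0.982

Parallel (A, B, and C): 1 − (1 − 0.75860)(1 − 0.91790)(1 − 0.95680) = 0.99914
Parallel (D and E): 1 − (1 − 0.90140)(1 − 0.82360) = 0.98261
Series ([0.99914] and [0.98261]): 0.99914 × 0.98261 = 0.982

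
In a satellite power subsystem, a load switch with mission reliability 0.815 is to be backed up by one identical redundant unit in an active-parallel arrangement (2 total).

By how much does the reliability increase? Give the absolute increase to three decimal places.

0.151

R_before = 0.815
R_after = 1 − (1 − 0.815)^2 = 0.966
ΔR = 0.966 − 0.815 = 0.151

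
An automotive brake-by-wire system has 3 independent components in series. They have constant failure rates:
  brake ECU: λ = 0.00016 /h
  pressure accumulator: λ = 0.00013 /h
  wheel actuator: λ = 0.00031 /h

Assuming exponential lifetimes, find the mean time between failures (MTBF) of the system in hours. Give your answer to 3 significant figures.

Series of exponential components: λ_sys = Σ λ_i
λ_sys = 0.00016 + 0.00013 + 0.00031 = 6.0000e-04 /h
MTBF = 1 / λ_sys = 1670 h

1670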